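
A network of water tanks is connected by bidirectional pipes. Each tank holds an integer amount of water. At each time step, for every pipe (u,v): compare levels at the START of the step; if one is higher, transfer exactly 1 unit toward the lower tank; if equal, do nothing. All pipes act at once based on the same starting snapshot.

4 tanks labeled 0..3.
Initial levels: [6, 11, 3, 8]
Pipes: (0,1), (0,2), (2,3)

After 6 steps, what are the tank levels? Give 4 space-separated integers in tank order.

Answer: 6 8 8 6

Derivation:
Step 1: flows [1->0,0->2,3->2] -> levels [6 10 5 7]
Step 2: flows [1->0,0->2,3->2] -> levels [6 9 7 6]
Step 3: flows [1->0,2->0,2->3] -> levels [8 8 5 7]
Step 4: flows [0=1,0->2,3->2] -> levels [7 8 7 6]
Step 5: flows [1->0,0=2,2->3] -> levels [8 7 6 7]
Step 6: flows [0->1,0->2,3->2] -> levels [6 8 8 6]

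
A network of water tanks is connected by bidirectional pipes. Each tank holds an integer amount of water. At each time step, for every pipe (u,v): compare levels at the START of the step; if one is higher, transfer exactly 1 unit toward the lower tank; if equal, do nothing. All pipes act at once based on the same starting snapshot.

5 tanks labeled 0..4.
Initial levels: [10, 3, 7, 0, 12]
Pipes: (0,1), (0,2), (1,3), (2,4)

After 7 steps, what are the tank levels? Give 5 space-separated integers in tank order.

Step 1: flows [0->1,0->2,1->3,4->2] -> levels [8 3 9 1 11]
Step 2: flows [0->1,2->0,1->3,4->2] -> levels [8 3 9 2 10]
Step 3: flows [0->1,2->0,1->3,4->2] -> levels [8 3 9 3 9]
Step 4: flows [0->1,2->0,1=3,2=4] -> levels [8 4 8 3 9]
Step 5: flows [0->1,0=2,1->3,4->2] -> levels [7 4 9 4 8]
Step 6: flows [0->1,2->0,1=3,2->4] -> levels [7 5 7 4 9]
Step 7: flows [0->1,0=2,1->3,4->2] -> levels [6 5 8 5 8]

Answer: 6 5 8 5 8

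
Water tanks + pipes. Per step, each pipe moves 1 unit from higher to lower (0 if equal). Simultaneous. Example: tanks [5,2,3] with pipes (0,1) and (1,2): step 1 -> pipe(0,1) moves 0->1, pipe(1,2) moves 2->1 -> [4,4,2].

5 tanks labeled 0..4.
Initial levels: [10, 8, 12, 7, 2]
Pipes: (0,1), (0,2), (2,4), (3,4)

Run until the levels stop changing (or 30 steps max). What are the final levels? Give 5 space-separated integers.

Answer: 7 9 9 8 6

Derivation:
Step 1: flows [0->1,2->0,2->4,3->4] -> levels [10 9 10 6 4]
Step 2: flows [0->1,0=2,2->4,3->4] -> levels [9 10 9 5 6]
Step 3: flows [1->0,0=2,2->4,4->3] -> levels [10 9 8 6 6]
Step 4: flows [0->1,0->2,2->4,3=4] -> levels [8 10 8 6 7]
Step 5: flows [1->0,0=2,2->4,4->3] -> levels [9 9 7 7 7]
Step 6: flows [0=1,0->2,2=4,3=4] -> levels [8 9 8 7 7]
Step 7: flows [1->0,0=2,2->4,3=4] -> levels [9 8 7 7 8]
Step 8: flows [0->1,0->2,4->2,4->3] -> levels [7 9 9 8 6]
Step 9: flows [1->0,2->0,2->4,3->4] -> levels [9 8 7 7 8]
  -> period-2 cycle: step 9 state = step 7 state; never stabilizes
  -> state at step 30: (30-7) mod 2 = 1, same as step 8 -> [7 9 9 8 6]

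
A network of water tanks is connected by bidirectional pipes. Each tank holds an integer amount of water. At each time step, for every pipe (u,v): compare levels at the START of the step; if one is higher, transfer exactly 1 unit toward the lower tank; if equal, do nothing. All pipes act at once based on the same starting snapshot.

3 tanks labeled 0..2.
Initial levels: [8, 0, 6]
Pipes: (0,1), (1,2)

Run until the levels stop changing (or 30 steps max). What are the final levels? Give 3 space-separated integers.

Step 1: flows [0->1,2->1] -> levels [7 2 5]
Step 2: flows [0->1,2->1] -> levels [6 4 4]
Step 3: flows [0->1,1=2] -> levels [5 5 4]
Step 4: flows [0=1,1->2] -> levels [5 4 5]
Step 5: flows [0->1,2->1] -> levels [4 6 4]
Step 6: flows [1->0,1->2] -> levels [5 4 5]
  -> period-2 cycle: step 6 state = step 4 state; never stabilizes
  -> state at step 30: (30-4) mod 2 = 0, same as step 4 -> [5 4 5]

Answer: 5 4 5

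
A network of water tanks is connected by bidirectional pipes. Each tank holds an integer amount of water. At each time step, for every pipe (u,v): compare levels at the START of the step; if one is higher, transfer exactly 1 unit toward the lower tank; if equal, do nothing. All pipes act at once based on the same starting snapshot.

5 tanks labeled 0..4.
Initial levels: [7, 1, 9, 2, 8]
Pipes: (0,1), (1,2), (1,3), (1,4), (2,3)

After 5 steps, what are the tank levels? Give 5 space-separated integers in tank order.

Answer: 6 3 5 6 7

Derivation:
Step 1: flows [0->1,2->1,3->1,4->1,2->3] -> levels [6 5 7 2 7]
Step 2: flows [0->1,2->1,1->3,4->1,2->3] -> levels [5 7 5 4 6]
Step 3: flows [1->0,1->2,1->3,1->4,2->3] -> levels [6 3 5 6 7]
Step 4: flows [0->1,2->1,3->1,4->1,3->2] -> levels [5 7 5 4 6]
  -> period-2 cycle: step 4 state = step 2 state
  -> state at step 5: (5-2) mod 2 = 1, same as step 3 -> [6 3 5 6 7]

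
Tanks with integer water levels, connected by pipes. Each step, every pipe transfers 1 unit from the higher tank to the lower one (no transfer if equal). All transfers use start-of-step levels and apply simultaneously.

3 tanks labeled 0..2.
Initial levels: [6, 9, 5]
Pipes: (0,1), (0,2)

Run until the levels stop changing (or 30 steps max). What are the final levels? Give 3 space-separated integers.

Step 1: flows [1->0,0->2] -> levels [6 8 6]
Step 2: flows [1->0,0=2] -> levels [7 7 6]
Step 3: flows [0=1,0->2] -> levels [6 7 7]
Step 4: flows [1->0,2->0] -> levels [8 6 6]
Step 5: flows [0->1,0->2] -> levels [6 7 7]
  -> period-2 cycle: step 5 state = step 3 state; never stabilizes
  -> state at step 30: (30-3) mod 2 = 1, same as step 4 -> [8 6 6]

Answer: 8 6 6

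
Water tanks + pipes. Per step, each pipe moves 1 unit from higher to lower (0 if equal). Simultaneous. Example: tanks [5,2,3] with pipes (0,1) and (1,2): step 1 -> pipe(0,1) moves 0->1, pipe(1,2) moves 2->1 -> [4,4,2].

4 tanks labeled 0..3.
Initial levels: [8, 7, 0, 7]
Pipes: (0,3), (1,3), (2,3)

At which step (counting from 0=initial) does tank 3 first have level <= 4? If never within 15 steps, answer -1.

Answer: 4

Derivation:
Step 1: flows [0->3,1=3,3->2] -> levels [7 7 1 7]
Step 2: flows [0=3,1=3,3->2] -> levels [7 7 2 6]
Step 3: flows [0->3,1->3,3->2] -> levels [6 6 3 7]
Step 4: flows [3->0,3->1,3->2] -> levels [7 7 4 4]
Tank 3 first reaches <=4 at step 4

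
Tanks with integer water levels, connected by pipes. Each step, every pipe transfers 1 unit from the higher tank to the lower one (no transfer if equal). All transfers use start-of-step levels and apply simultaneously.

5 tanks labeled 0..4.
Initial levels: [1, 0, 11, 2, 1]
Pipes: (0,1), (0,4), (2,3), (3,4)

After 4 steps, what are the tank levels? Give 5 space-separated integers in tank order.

Step 1: flows [0->1,0=4,2->3,3->4] -> levels [0 1 10 2 2]
Step 2: flows [1->0,4->0,2->3,3=4] -> levels [2 0 9 3 1]
Step 3: flows [0->1,0->4,2->3,3->4] -> levels [0 1 8 3 3]
Step 4: flows [1->0,4->0,2->3,3=4] -> levels [2 0 7 4 2]

Answer: 2 0 7 4 2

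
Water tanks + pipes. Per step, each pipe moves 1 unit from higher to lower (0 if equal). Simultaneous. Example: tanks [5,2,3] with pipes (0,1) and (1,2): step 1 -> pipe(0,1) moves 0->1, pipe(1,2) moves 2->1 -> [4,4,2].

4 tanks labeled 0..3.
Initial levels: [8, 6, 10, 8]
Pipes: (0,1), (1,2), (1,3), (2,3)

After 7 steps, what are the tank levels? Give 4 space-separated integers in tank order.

Step 1: flows [0->1,2->1,3->1,2->3] -> levels [7 9 8 8]
Step 2: flows [1->0,1->2,1->3,2=3] -> levels [8 6 9 9]
Step 3: flows [0->1,2->1,3->1,2=3] -> levels [7 9 8 8]
  -> period-2 cycle: step 3 state = step 1 state
  -> state at step 7: (7-1) mod 2 = 0, same as step 1 -> [7 9 8 8]

Answer: 7 9 8 8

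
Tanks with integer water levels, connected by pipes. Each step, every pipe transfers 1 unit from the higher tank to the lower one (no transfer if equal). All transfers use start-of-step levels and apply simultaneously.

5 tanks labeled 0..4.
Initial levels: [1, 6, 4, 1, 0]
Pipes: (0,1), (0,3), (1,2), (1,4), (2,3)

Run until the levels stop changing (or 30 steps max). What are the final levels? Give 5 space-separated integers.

Answer: 3 1 3 2 3

Derivation:
Step 1: flows [1->0,0=3,1->2,1->4,2->3] -> levels [2 3 4 2 1]
Step 2: flows [1->0,0=3,2->1,1->4,2->3] -> levels [3 2 2 3 2]
Step 3: flows [0->1,0=3,1=2,1=4,3->2] -> levels [2 3 3 2 2]
Step 4: flows [1->0,0=3,1=2,1->4,2->3] -> levels [3 1 2 3 3]
Step 5: flows [0->1,0=3,2->1,4->1,3->2] -> levels [2 4 2 2 2]
Step 6: flows [1->0,0=3,1->2,1->4,2=3] -> levels [3 1 3 2 3]
Step 7: flows [0->1,0->3,2->1,4->1,2->3] -> levels [1 4 1 4 2]
Step 8: flows [1->0,3->0,1->2,1->4,3->2] -> levels [3 1 3 2 3]
  -> period-2 cycle: step 8 state = step 6 state; never stabilizes
  -> state at step 30: (30-6) mod 2 = 0, same as step 6 -> [3 1 3 2 3]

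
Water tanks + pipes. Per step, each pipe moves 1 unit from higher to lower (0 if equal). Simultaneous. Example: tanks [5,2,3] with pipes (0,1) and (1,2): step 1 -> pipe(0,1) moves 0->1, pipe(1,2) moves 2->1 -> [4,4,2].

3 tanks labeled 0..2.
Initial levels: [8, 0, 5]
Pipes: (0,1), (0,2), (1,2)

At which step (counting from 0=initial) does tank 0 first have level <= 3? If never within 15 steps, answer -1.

Step 1: flows [0->1,0->2,2->1] -> levels [6 2 5]
Step 2: flows [0->1,0->2,2->1] -> levels [4 4 5]
Step 3: flows [0=1,2->0,2->1] -> levels [5 5 3]
Step 4: flows [0=1,0->2,1->2] -> levels [4 4 5]
  -> period-2 cycle (repeats step 2); tank 0 never drops to <=3
Tank 0 never reaches <=3 within 15 steps

Answer: -1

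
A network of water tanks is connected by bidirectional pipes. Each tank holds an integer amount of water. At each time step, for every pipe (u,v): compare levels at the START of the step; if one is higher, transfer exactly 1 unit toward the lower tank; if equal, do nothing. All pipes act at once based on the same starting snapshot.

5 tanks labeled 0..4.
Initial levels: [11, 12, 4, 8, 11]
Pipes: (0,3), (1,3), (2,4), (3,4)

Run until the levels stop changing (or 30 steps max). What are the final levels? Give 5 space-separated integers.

Step 1: flows [0->3,1->3,4->2,4->3] -> levels [10 11 5 11 9]
Step 2: flows [3->0,1=3,4->2,3->4] -> levels [11 11 6 9 9]
Step 3: flows [0->3,1->3,4->2,3=4] -> levels [10 10 7 11 8]
Step 4: flows [3->0,3->1,4->2,3->4] -> levels [11 11 8 8 8]
Step 5: flows [0->3,1->3,2=4,3=4] -> levels [10 10 8 10 8]
Step 6: flows [0=3,1=3,2=4,3->4] -> levels [10 10 8 9 9]
Step 7: flows [0->3,1->3,4->2,3=4] -> levels [9 9 9 11 8]
Step 8: flows [3->0,3->1,2->4,3->4] -> levels [10 10 8 8 10]
Step 9: flows [0->3,1->3,4->2,4->3] -> levels [9 9 9 11 8]
  -> period-2 cycle: step 9 state = step 7 state; never stabilizes
  -> state at step 30: (30-7) mod 2 = 1, same as step 8 -> [10 10 8 8 10]

Answer: 10 10 8 8 10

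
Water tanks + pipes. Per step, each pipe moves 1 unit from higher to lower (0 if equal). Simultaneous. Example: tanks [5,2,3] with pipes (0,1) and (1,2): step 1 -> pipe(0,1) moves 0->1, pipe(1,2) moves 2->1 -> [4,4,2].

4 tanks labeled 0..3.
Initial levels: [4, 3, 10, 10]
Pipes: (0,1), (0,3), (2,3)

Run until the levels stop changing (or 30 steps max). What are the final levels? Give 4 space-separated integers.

Answer: 8 6 7 6

Derivation:
Step 1: flows [0->1,3->0,2=3] -> levels [4 4 10 9]
Step 2: flows [0=1,3->0,2->3] -> levels [5 4 9 9]
Step 3: flows [0->1,3->0,2=3] -> levels [5 5 9 8]
Step 4: flows [0=1,3->0,2->3] -> levels [6 5 8 8]
Step 5: flows [0->1,3->0,2=3] -> levels [6 6 8 7]
Step 6: flows [0=1,3->0,2->3] -> levels [7 6 7 7]
Step 7: flows [0->1,0=3,2=3] -> levels [6 7 7 7]
Step 8: flows [1->0,3->0,2=3] -> levels [8 6 7 6]
Step 9: flows [0->1,0->3,2->3] -> levels [6 7 6 8]
Step 10: flows [1->0,3->0,3->2] -> levels [8 6 7 6]
  -> period-2 cycle: step 10 state = step 8 state; never stabilizes
  -> state at step 30: (30-8) mod 2 = 0, same as step 8 -> [8 6 7 6]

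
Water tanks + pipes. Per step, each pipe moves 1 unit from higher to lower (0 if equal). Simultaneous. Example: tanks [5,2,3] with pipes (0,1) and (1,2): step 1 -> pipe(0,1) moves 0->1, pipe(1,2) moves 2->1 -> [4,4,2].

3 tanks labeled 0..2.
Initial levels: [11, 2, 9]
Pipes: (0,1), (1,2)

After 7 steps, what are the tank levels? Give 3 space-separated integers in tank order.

Step 1: flows [0->1,2->1] -> levels [10 4 8]
Step 2: flows [0->1,2->1] -> levels [9 6 7]
Step 3: flows [0->1,2->1] -> levels [8 8 6]
Step 4: flows [0=1,1->2] -> levels [8 7 7]
Step 5: flows [0->1,1=2] -> levels [7 8 7]
Step 6: flows [1->0,1->2] -> levels [8 6 8]
Step 7: flows [0->1,2->1] -> levels [7 8 7]

Answer: 7 8 7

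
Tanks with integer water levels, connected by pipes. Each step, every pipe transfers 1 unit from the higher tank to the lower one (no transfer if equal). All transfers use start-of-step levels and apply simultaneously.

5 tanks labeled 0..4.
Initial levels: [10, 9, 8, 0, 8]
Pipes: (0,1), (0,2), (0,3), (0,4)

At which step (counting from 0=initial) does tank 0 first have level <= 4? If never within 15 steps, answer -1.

Step 1: flows [0->1,0->2,0->3,0->4] -> levels [6 10 9 1 9]
Step 2: flows [1->0,2->0,0->3,4->0] -> levels [8 9 8 2 8]
Step 3: flows [1->0,0=2,0->3,0=4] -> levels [8 8 8 3 8]
Step 4: flows [0=1,0=2,0->3,0=4] -> levels [7 8 8 4 8]
Step 5: flows [1->0,2->0,0->3,4->0] -> levels [9 7 7 5 7]
Step 6: flows [0->1,0->2,0->3,0->4] -> levels [5 8 8 6 8]
Step 7: flows [1->0,2->0,3->0,4->0] -> levels [9 7 7 5 7]
  -> period-2 cycle (repeats step 5); tank 0 never drops to <=4
Tank 0 never reaches <=4 within 15 steps

Answer: -1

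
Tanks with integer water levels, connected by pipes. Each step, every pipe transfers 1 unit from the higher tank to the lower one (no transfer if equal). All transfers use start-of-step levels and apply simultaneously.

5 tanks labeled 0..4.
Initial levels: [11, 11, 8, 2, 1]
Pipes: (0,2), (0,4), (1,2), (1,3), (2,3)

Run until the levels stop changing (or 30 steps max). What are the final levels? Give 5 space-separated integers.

Step 1: flows [0->2,0->4,1->2,1->3,2->3] -> levels [9 9 9 4 2]
Step 2: flows [0=2,0->4,1=2,1->3,2->3] -> levels [8 8 8 6 3]
Step 3: flows [0=2,0->4,1=2,1->3,2->3] -> levels [7 7 7 8 4]
Step 4: flows [0=2,0->4,1=2,3->1,3->2] -> levels [6 8 8 6 5]
Step 5: flows [2->0,0->4,1=2,1->3,2->3] -> levels [6 7 6 8 6]
Step 6: flows [0=2,0=4,1->2,3->1,3->2] -> levels [6 7 8 6 6]
Step 7: flows [2->0,0=4,2->1,1->3,2->3] -> levels [7 7 5 8 6]
Step 8: flows [0->2,0->4,1->2,3->1,3->2] -> levels [5 7 8 6 7]
Step 9: flows [2->0,4->0,2->1,1->3,2->3] -> levels [7 7 5 8 6]
  -> period-2 cycle: step 9 state = step 7 state; never stabilizes
  -> state at step 30: (30-7) mod 2 = 1, same as step 8 -> [5 7 8 6 7]

Answer: 5 7 8 6 7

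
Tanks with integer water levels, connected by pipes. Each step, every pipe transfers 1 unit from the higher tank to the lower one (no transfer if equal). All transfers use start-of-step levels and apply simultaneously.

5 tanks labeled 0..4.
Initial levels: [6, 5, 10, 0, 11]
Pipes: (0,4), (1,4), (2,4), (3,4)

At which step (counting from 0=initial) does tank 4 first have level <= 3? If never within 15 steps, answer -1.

Answer: -1

Derivation:
Step 1: flows [4->0,4->1,4->2,4->3] -> levels [7 6 11 1 7]
Step 2: flows [0=4,4->1,2->4,4->3] -> levels [7 7 10 2 6]
Step 3: flows [0->4,1->4,2->4,4->3] -> levels [6 6 9 3 8]
Step 4: flows [4->0,4->1,2->4,4->3] -> levels [7 7 8 4 6]
Step 5: flows [0->4,1->4,2->4,4->3] -> levels [6 6 7 5 8]
Step 6: flows [4->0,4->1,4->2,4->3] -> levels [7 7 8 6 4]
Step 7: flows [0->4,1->4,2->4,3->4] -> levels [6 6 7 5 8]
  -> period-2 cycle (repeats step 5); tank 4 never drops to <=3
Tank 4 never reaches <=3 within 15 steps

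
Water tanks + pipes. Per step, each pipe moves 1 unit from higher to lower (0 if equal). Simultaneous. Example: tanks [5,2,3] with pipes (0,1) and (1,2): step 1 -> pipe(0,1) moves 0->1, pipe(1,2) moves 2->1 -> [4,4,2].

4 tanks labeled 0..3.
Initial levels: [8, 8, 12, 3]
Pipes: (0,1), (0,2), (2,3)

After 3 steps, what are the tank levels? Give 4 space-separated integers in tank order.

Step 1: flows [0=1,2->0,2->3] -> levels [9 8 10 4]
Step 2: flows [0->1,2->0,2->3] -> levels [9 9 8 5]
Step 3: flows [0=1,0->2,2->3] -> levels [8 9 8 6]

Answer: 8 9 8 6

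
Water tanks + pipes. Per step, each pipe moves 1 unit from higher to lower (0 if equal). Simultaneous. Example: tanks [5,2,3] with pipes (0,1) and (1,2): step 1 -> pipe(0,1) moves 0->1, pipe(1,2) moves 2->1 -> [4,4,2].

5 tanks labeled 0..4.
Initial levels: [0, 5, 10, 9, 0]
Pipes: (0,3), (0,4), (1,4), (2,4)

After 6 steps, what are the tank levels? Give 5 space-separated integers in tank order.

Answer: 6 5 6 4 3

Derivation:
Step 1: flows [3->0,0=4,1->4,2->4] -> levels [1 4 9 8 2]
Step 2: flows [3->0,4->0,1->4,2->4] -> levels [3 3 8 7 3]
Step 3: flows [3->0,0=4,1=4,2->4] -> levels [4 3 7 6 4]
Step 4: flows [3->0,0=4,4->1,2->4] -> levels [5 4 6 5 4]
Step 5: flows [0=3,0->4,1=4,2->4] -> levels [4 4 5 5 6]
Step 6: flows [3->0,4->0,4->1,4->2] -> levels [6 5 6 4 3]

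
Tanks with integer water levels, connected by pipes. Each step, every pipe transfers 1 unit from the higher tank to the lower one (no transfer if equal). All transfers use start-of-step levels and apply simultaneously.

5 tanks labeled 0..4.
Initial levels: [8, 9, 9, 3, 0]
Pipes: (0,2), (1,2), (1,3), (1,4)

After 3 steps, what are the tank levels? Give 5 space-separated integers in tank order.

Answer: 8 5 7 6 3

Derivation:
Step 1: flows [2->0,1=2,1->3,1->4] -> levels [9 7 8 4 1]
Step 2: flows [0->2,2->1,1->3,1->4] -> levels [8 6 8 5 2]
Step 3: flows [0=2,2->1,1->3,1->4] -> levels [8 5 7 6 3]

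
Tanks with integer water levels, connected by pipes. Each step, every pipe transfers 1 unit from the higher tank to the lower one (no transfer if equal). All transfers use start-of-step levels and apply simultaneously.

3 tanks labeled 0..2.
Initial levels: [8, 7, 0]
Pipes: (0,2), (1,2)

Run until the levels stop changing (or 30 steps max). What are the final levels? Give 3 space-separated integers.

Step 1: flows [0->2,1->2] -> levels [7 6 2]
Step 2: flows [0->2,1->2] -> levels [6 5 4]
Step 3: flows [0->2,1->2] -> levels [5 4 6]
Step 4: flows [2->0,2->1] -> levels [6 5 4]
  -> period-2 cycle: step 4 state = step 2 state; never stabilizes
  -> state at step 30: (30-2) mod 2 = 0, same as step 2 -> [6 5 4]

Answer: 6 5 4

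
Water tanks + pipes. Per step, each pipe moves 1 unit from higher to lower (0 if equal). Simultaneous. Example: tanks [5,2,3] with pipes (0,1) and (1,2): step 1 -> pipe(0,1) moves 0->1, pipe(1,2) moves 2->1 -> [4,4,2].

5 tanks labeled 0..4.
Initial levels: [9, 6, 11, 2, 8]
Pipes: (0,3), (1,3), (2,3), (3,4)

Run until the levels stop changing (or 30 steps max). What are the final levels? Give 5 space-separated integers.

Answer: 7 6 7 10 6

Derivation:
Step 1: flows [0->3,1->3,2->3,4->3] -> levels [8 5 10 6 7]
Step 2: flows [0->3,3->1,2->3,4->3] -> levels [7 6 9 8 6]
Step 3: flows [3->0,3->1,2->3,3->4] -> levels [8 7 8 6 7]
Step 4: flows [0->3,1->3,2->3,4->3] -> levels [7 6 7 10 6]
Step 5: flows [3->0,3->1,3->2,3->4] -> levels [8 7 8 6 7]
  -> period-2 cycle: step 5 state = step 3 state; never stabilizes
  -> state at step 30: (30-3) mod 2 = 1, same as step 4 -> [7 6 7 10 6]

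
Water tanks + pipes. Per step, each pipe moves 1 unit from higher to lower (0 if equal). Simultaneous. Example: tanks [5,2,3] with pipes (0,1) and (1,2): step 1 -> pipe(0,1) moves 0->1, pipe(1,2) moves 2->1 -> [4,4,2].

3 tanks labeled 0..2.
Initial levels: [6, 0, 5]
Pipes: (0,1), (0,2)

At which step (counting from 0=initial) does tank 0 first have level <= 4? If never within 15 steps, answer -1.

Step 1: flows [0->1,0->2] -> levels [4 1 6]
Tank 0 first reaches <=4 at step 1

Answer: 1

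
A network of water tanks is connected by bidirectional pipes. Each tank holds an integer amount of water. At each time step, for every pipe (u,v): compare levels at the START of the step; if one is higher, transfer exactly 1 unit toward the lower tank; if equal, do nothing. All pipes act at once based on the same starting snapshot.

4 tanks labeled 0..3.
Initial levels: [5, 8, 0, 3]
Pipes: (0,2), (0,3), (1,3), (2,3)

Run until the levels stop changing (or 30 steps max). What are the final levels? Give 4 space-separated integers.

Step 1: flows [0->2,0->3,1->3,3->2] -> levels [3 7 2 4]
Step 2: flows [0->2,3->0,1->3,3->2] -> levels [3 6 4 3]
Step 3: flows [2->0,0=3,1->3,2->3] -> levels [4 5 2 5]
Step 4: flows [0->2,3->0,1=3,3->2] -> levels [4 5 4 3]
Step 5: flows [0=2,0->3,1->3,2->3] -> levels [3 4 3 6]
Step 6: flows [0=2,3->0,3->1,3->2] -> levels [4 5 4 3]
  -> period-2 cycle: step 6 state = step 4 state; never stabilizes
  -> state at step 30: (30-4) mod 2 = 0, same as step 4 -> [4 5 4 3]

Answer: 4 5 4 3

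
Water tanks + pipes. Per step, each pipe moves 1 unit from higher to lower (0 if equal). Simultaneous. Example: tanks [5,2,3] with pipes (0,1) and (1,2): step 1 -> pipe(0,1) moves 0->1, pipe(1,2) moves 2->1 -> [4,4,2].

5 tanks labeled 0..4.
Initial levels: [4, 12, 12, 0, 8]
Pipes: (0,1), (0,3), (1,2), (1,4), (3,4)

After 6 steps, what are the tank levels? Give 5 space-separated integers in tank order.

Step 1: flows [1->0,0->3,1=2,1->4,4->3] -> levels [4 10 12 2 8]
Step 2: flows [1->0,0->3,2->1,1->4,4->3] -> levels [4 9 11 4 8]
Step 3: flows [1->0,0=3,2->1,1->4,4->3] -> levels [5 8 10 5 8]
Step 4: flows [1->0,0=3,2->1,1=4,4->3] -> levels [6 8 9 6 7]
Step 5: flows [1->0,0=3,2->1,1->4,4->3] -> levels [7 7 8 7 7]
Step 6: flows [0=1,0=3,2->1,1=4,3=4] -> levels [7 8 7 7 7]

Answer: 7 8 7 7 7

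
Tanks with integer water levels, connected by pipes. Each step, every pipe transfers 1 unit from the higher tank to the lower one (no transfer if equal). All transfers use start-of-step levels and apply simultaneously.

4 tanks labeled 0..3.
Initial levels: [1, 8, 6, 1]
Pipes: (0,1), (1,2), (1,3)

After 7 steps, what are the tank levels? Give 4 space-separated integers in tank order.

Answer: 4 3 5 4

Derivation:
Step 1: flows [1->0,1->2,1->3] -> levels [2 5 7 2]
Step 2: flows [1->0,2->1,1->3] -> levels [3 4 6 3]
Step 3: flows [1->0,2->1,1->3] -> levels [4 3 5 4]
Step 4: flows [0->1,2->1,3->1] -> levels [3 6 4 3]
Step 5: flows [1->0,1->2,1->3] -> levels [4 3 5 4]
  -> period-2 cycle: step 5 state = step 3 state
  -> state at step 7: (7-3) mod 2 = 0, same as step 3 -> [4 3 5 4]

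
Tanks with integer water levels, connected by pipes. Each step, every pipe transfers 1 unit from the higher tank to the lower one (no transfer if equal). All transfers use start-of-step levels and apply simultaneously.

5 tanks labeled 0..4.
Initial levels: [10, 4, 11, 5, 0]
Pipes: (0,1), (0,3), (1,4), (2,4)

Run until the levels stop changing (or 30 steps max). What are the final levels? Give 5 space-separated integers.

Step 1: flows [0->1,0->3,1->4,2->4] -> levels [8 4 10 6 2]
Step 2: flows [0->1,0->3,1->4,2->4] -> levels [6 4 9 7 4]
Step 3: flows [0->1,3->0,1=4,2->4] -> levels [6 5 8 6 5]
Step 4: flows [0->1,0=3,1=4,2->4] -> levels [5 6 7 6 6]
Step 5: flows [1->0,3->0,1=4,2->4] -> levels [7 5 6 5 7]
Step 6: flows [0->1,0->3,4->1,4->2] -> levels [5 7 7 6 5]
Step 7: flows [1->0,3->0,1->4,2->4] -> levels [7 5 6 5 7]
  -> period-2 cycle: step 7 state = step 5 state; never stabilizes
  -> state at step 30: (30-5) mod 2 = 1, same as step 6 -> [5 7 7 6 5]

Answer: 5 7 7 6 5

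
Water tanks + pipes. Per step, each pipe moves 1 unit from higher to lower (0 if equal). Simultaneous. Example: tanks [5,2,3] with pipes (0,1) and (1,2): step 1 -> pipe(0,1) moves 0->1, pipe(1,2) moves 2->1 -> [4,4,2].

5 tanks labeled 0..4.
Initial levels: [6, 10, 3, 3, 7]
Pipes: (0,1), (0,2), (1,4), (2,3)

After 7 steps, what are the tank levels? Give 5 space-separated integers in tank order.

Answer: 5 7 6 5 6

Derivation:
Step 1: flows [1->0,0->2,1->4,2=3] -> levels [6 8 4 3 8]
Step 2: flows [1->0,0->2,1=4,2->3] -> levels [6 7 4 4 8]
Step 3: flows [1->0,0->2,4->1,2=3] -> levels [6 7 5 4 7]
Step 4: flows [1->0,0->2,1=4,2->3] -> levels [6 6 5 5 7]
Step 5: flows [0=1,0->2,4->1,2=3] -> levels [5 7 6 5 6]
Step 6: flows [1->0,2->0,1->4,2->3] -> levels [7 5 4 6 7]
Step 7: flows [0->1,0->2,4->1,3->2] -> levels [5 7 6 5 6]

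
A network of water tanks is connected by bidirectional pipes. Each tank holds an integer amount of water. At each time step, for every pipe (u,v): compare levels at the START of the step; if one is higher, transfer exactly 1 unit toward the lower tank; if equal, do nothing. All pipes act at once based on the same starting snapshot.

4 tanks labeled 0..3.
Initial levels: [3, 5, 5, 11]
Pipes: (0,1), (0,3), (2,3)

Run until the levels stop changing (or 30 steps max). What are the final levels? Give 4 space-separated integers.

Answer: 5 6 6 7

Derivation:
Step 1: flows [1->0,3->0,3->2] -> levels [5 4 6 9]
Step 2: flows [0->1,3->0,3->2] -> levels [5 5 7 7]
Step 3: flows [0=1,3->0,2=3] -> levels [6 5 7 6]
Step 4: flows [0->1,0=3,2->3] -> levels [5 6 6 7]
Step 5: flows [1->0,3->0,3->2] -> levels [7 5 7 5]
Step 6: flows [0->1,0->3,2->3] -> levels [5 6 6 7]
  -> period-2 cycle: step 6 state = step 4 state; never stabilizes
  -> state at step 30: (30-4) mod 2 = 0, same as step 4 -> [5 6 6 7]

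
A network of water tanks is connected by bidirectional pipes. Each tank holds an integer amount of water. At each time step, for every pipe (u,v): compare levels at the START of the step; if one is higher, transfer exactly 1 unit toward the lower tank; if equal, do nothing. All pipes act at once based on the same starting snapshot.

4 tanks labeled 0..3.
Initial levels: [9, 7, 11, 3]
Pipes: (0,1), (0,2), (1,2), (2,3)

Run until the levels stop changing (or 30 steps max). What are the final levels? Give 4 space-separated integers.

Step 1: flows [0->1,2->0,2->1,2->3] -> levels [9 9 8 4]
Step 2: flows [0=1,0->2,1->2,2->3] -> levels [8 8 9 5]
Step 3: flows [0=1,2->0,2->1,2->3] -> levels [9 9 6 6]
Step 4: flows [0=1,0->2,1->2,2=3] -> levels [8 8 8 6]
Step 5: flows [0=1,0=2,1=2,2->3] -> levels [8 8 7 7]
Step 6: flows [0=1,0->2,1->2,2=3] -> levels [7 7 9 7]
Step 7: flows [0=1,2->0,2->1,2->3] -> levels [8 8 6 8]
Step 8: flows [0=1,0->2,1->2,3->2] -> levels [7 7 9 7]
  -> period-2 cycle: step 8 state = step 6 state; never stabilizes
  -> state at step 30: (30-6) mod 2 = 0, same as step 6 -> [7 7 9 7]

Answer: 7 7 9 7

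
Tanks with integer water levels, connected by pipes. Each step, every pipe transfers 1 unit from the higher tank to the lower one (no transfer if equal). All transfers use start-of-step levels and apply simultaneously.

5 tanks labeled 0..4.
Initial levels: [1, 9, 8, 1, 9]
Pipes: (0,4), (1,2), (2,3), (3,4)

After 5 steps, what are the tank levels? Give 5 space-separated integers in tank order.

Step 1: flows [4->0,1->2,2->3,4->3] -> levels [2 8 8 3 7]
Step 2: flows [4->0,1=2,2->3,4->3] -> levels [3 8 7 5 5]
Step 3: flows [4->0,1->2,2->3,3=4] -> levels [4 7 7 6 4]
Step 4: flows [0=4,1=2,2->3,3->4] -> levels [4 7 6 6 5]
Step 5: flows [4->0,1->2,2=3,3->4] -> levels [5 6 7 5 5]

Answer: 5 6 7 5 5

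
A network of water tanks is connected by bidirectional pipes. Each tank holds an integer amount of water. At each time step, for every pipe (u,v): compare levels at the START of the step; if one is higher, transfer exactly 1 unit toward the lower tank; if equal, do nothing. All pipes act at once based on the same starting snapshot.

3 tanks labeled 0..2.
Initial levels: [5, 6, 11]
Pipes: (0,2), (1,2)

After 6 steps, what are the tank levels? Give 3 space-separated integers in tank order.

Answer: 8 8 6

Derivation:
Step 1: flows [2->0,2->1] -> levels [6 7 9]
Step 2: flows [2->0,2->1] -> levels [7 8 7]
Step 3: flows [0=2,1->2] -> levels [7 7 8]
Step 4: flows [2->0,2->1] -> levels [8 8 6]
Step 5: flows [0->2,1->2] -> levels [7 7 8]
  -> period-2 cycle: step 5 state = step 3 state
  -> state at step 6: (6-3) mod 2 = 1, same as step 4 -> [8 8 6]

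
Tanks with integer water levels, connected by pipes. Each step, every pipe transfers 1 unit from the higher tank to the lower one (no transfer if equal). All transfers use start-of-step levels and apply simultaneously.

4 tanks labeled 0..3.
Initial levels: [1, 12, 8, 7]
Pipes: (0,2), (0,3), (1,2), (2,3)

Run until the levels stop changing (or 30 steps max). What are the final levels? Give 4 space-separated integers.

Step 1: flows [2->0,3->0,1->2,2->3] -> levels [3 11 7 7]
Step 2: flows [2->0,3->0,1->2,2=3] -> levels [5 10 7 6]
Step 3: flows [2->0,3->0,1->2,2->3] -> levels [7 9 6 6]
Step 4: flows [0->2,0->3,1->2,2=3] -> levels [5 8 8 7]
Step 5: flows [2->0,3->0,1=2,2->3] -> levels [7 8 6 7]
Step 6: flows [0->2,0=3,1->2,3->2] -> levels [6 7 9 6]
Step 7: flows [2->0,0=3,2->1,2->3] -> levels [7 8 6 7]
  -> period-2 cycle: step 7 state = step 5 state; never stabilizes
  -> state at step 30: (30-5) mod 2 = 1, same as step 6 -> [6 7 9 6]

Answer: 6 7 9 6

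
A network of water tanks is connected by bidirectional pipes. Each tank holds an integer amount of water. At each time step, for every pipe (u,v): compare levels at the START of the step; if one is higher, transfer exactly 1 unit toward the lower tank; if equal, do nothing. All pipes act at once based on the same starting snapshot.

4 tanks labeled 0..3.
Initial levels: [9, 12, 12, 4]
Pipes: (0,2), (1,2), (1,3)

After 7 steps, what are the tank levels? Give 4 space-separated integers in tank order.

Step 1: flows [2->0,1=2,1->3] -> levels [10 11 11 5]
Step 2: flows [2->0,1=2,1->3] -> levels [11 10 10 6]
Step 3: flows [0->2,1=2,1->3] -> levels [10 9 11 7]
Step 4: flows [2->0,2->1,1->3] -> levels [11 9 9 8]
Step 5: flows [0->2,1=2,1->3] -> levels [10 8 10 9]
Step 6: flows [0=2,2->1,3->1] -> levels [10 10 9 8]
Step 7: flows [0->2,1->2,1->3] -> levels [9 8 11 9]

Answer: 9 8 11 9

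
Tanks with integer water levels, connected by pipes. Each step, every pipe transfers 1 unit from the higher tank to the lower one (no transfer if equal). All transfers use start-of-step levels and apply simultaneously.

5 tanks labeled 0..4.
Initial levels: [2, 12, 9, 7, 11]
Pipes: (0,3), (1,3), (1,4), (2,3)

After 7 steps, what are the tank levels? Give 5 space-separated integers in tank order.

Step 1: flows [3->0,1->3,1->4,2->3] -> levels [3 10 8 8 12]
Step 2: flows [3->0,1->3,4->1,2=3] -> levels [4 10 8 8 11]
Step 3: flows [3->0,1->3,4->1,2=3] -> levels [5 10 8 8 10]
Step 4: flows [3->0,1->3,1=4,2=3] -> levels [6 9 8 8 10]
Step 5: flows [3->0,1->3,4->1,2=3] -> levels [7 9 8 8 9]
Step 6: flows [3->0,1->3,1=4,2=3] -> levels [8 8 8 8 9]
Step 7: flows [0=3,1=3,4->1,2=3] -> levels [8 9 8 8 8]

Answer: 8 9 8 8 8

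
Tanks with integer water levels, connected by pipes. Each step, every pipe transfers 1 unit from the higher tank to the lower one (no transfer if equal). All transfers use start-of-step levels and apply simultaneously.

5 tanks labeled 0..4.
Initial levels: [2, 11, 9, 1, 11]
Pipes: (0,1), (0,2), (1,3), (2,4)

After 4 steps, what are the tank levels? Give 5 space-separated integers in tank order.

Step 1: flows [1->0,2->0,1->3,4->2] -> levels [4 9 9 2 10]
Step 2: flows [1->0,2->0,1->3,4->2] -> levels [6 7 9 3 9]
Step 3: flows [1->0,2->0,1->3,2=4] -> levels [8 5 8 4 9]
Step 4: flows [0->1,0=2,1->3,4->2] -> levels [7 5 9 5 8]

Answer: 7 5 9 5 8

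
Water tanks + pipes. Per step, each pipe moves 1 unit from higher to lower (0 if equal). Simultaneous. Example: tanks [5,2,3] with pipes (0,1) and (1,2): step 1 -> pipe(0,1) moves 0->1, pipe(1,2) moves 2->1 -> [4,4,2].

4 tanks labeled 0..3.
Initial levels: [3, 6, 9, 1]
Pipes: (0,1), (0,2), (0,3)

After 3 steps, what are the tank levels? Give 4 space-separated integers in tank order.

Step 1: flows [1->0,2->0,0->3] -> levels [4 5 8 2]
Step 2: flows [1->0,2->0,0->3] -> levels [5 4 7 3]
Step 3: flows [0->1,2->0,0->3] -> levels [4 5 6 4]

Answer: 4 5 6 4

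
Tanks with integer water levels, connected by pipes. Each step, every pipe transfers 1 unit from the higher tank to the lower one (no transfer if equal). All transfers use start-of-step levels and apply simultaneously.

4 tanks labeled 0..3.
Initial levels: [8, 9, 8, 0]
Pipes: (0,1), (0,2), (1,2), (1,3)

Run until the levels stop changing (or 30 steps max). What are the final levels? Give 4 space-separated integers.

Step 1: flows [1->0,0=2,1->2,1->3] -> levels [9 6 9 1]
Step 2: flows [0->1,0=2,2->1,1->3] -> levels [8 7 8 2]
Step 3: flows [0->1,0=2,2->1,1->3] -> levels [7 8 7 3]
Step 4: flows [1->0,0=2,1->2,1->3] -> levels [8 5 8 4]
Step 5: flows [0->1,0=2,2->1,1->3] -> levels [7 6 7 5]
Step 6: flows [0->1,0=2,2->1,1->3] -> levels [6 7 6 6]
Step 7: flows [1->0,0=2,1->2,1->3] -> levels [7 4 7 7]
Step 8: flows [0->1,0=2,2->1,3->1] -> levels [6 7 6 6]
  -> period-2 cycle: step 8 state = step 6 state; never stabilizes
  -> state at step 30: (30-6) mod 2 = 0, same as step 6 -> [6 7 6 6]

Answer: 6 7 6 6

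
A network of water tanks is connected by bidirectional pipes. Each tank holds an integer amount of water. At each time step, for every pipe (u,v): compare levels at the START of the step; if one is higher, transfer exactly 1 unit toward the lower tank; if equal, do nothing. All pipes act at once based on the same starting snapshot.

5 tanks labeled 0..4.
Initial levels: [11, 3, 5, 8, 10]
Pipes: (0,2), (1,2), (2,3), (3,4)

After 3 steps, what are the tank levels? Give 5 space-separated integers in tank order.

Step 1: flows [0->2,2->1,3->2,4->3] -> levels [10 4 6 8 9]
Step 2: flows [0->2,2->1,3->2,4->3] -> levels [9 5 7 8 8]
Step 3: flows [0->2,2->1,3->2,3=4] -> levels [8 6 8 7 8]

Answer: 8 6 8 7 8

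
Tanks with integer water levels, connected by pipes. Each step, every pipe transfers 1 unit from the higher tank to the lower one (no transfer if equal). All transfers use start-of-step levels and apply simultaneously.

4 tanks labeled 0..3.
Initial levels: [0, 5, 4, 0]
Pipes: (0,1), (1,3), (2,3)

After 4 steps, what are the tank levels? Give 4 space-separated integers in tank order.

Answer: 2 1 2 4

Derivation:
Step 1: flows [1->0,1->3,2->3] -> levels [1 3 3 2]
Step 2: flows [1->0,1->3,2->3] -> levels [2 1 2 4]
Step 3: flows [0->1,3->1,3->2] -> levels [1 3 3 2]
  -> period-2 cycle: step 3 state = step 1 state
  -> state at step 4: (4-1) mod 2 = 1, same as step 2 -> [2 1 2 4]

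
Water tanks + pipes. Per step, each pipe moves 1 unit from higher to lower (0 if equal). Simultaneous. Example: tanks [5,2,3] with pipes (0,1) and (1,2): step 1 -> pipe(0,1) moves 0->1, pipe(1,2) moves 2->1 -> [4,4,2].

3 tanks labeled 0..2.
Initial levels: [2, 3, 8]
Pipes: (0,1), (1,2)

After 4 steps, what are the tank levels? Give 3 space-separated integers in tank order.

Answer: 4 5 4

Derivation:
Step 1: flows [1->0,2->1] -> levels [3 3 7]
Step 2: flows [0=1,2->1] -> levels [3 4 6]
Step 3: flows [1->0,2->1] -> levels [4 4 5]
Step 4: flows [0=1,2->1] -> levels [4 5 4]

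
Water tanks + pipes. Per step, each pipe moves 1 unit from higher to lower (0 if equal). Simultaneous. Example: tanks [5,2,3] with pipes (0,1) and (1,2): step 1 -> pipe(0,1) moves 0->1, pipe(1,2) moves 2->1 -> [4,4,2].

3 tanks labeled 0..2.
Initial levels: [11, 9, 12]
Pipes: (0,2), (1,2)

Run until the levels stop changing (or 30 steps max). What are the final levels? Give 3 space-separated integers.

Step 1: flows [2->0,2->1] -> levels [12 10 10]
Step 2: flows [0->2,1=2] -> levels [11 10 11]
Step 3: flows [0=2,2->1] -> levels [11 11 10]
Step 4: flows [0->2,1->2] -> levels [10 10 12]
Step 5: flows [2->0,2->1] -> levels [11 11 10]
  -> period-2 cycle: step 5 state = step 3 state; never stabilizes
  -> state at step 30: (30-3) mod 2 = 1, same as step 4 -> [10 10 12]

Answer: 10 10 12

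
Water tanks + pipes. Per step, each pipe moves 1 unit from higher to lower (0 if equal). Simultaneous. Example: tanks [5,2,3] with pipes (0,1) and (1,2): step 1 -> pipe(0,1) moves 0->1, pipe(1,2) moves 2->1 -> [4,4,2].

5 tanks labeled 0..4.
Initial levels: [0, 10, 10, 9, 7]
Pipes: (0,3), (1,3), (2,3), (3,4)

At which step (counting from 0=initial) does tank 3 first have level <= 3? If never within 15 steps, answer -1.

Answer: -1

Derivation:
Step 1: flows [3->0,1->3,2->3,3->4] -> levels [1 9 9 9 8]
Step 2: flows [3->0,1=3,2=3,3->4] -> levels [2 9 9 7 9]
Step 3: flows [3->0,1->3,2->3,4->3] -> levels [3 8 8 9 8]
Step 4: flows [3->0,3->1,3->2,3->4] -> levels [4 9 9 5 9]
Step 5: flows [3->0,1->3,2->3,4->3] -> levels [5 8 8 7 8]
Step 6: flows [3->0,1->3,2->3,4->3] -> levels [6 7 7 9 7]
Step 7: flows [3->0,3->1,3->2,3->4] -> levels [7 8 8 5 8]
Step 8: flows [0->3,1->3,2->3,4->3] -> levels [6 7 7 9 7]
  -> period-2 cycle (repeats step 6); tank 3 never drops to <=3
Tank 3 never reaches <=3 within 15 steps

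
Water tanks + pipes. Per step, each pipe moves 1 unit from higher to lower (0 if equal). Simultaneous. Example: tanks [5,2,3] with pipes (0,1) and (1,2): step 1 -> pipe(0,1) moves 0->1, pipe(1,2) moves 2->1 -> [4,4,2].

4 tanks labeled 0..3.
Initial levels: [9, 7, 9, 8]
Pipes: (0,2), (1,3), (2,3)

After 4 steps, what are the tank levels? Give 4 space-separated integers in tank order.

Answer: 8 9 9 7

Derivation:
Step 1: flows [0=2,3->1,2->3] -> levels [9 8 8 8]
Step 2: flows [0->2,1=3,2=3] -> levels [8 8 9 8]
Step 3: flows [2->0,1=3,2->3] -> levels [9 8 7 9]
Step 4: flows [0->2,3->1,3->2] -> levels [8 9 9 7]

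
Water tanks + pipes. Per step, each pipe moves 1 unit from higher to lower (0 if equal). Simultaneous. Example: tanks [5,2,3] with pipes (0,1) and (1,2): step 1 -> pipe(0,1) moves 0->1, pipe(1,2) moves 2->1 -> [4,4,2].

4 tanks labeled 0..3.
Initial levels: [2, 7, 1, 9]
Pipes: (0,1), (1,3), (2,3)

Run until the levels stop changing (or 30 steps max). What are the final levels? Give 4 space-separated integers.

Step 1: flows [1->0,3->1,3->2] -> levels [3 7 2 7]
Step 2: flows [1->0,1=3,3->2] -> levels [4 6 3 6]
Step 3: flows [1->0,1=3,3->2] -> levels [5 5 4 5]
Step 4: flows [0=1,1=3,3->2] -> levels [5 5 5 4]
Step 5: flows [0=1,1->3,2->3] -> levels [5 4 4 6]
Step 6: flows [0->1,3->1,3->2] -> levels [4 6 5 4]
Step 7: flows [1->0,1->3,2->3] -> levels [5 4 4 6]
  -> period-2 cycle: step 7 state = step 5 state; never stabilizes
  -> state at step 30: (30-5) mod 2 = 1, same as step 6 -> [4 6 5 4]

Answer: 4 6 5 4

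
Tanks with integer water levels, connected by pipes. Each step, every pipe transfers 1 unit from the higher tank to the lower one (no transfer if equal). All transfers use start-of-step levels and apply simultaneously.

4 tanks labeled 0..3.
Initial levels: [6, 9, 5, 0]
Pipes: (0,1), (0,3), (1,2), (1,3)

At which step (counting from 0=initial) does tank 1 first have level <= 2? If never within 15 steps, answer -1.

Step 1: flows [1->0,0->3,1->2,1->3] -> levels [6 6 6 2]
Step 2: flows [0=1,0->3,1=2,1->3] -> levels [5 5 6 4]
Step 3: flows [0=1,0->3,2->1,1->3] -> levels [4 5 5 6]
Step 4: flows [1->0,3->0,1=2,3->1] -> levels [6 5 5 4]
Step 5: flows [0->1,0->3,1=2,1->3] -> levels [4 5 5 6]
  -> period-2 cycle (repeats step 3); tank 1 never drops to <=2
Tank 1 never reaches <=2 within 15 steps

Answer: -1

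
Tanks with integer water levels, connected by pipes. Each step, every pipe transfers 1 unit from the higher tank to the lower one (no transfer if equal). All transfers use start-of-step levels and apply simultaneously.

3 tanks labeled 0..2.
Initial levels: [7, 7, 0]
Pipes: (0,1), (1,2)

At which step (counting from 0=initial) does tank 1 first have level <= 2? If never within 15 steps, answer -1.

Answer: -1

Derivation:
Step 1: flows [0=1,1->2] -> levels [7 6 1]
Step 2: flows [0->1,1->2] -> levels [6 6 2]
Step 3: flows [0=1,1->2] -> levels [6 5 3]
Step 4: flows [0->1,1->2] -> levels [5 5 4]
Step 5: flows [0=1,1->2] -> levels [5 4 5]
Step 6: flows [0->1,2->1] -> levels [4 6 4]
Step 7: flows [1->0,1->2] -> levels [5 4 5]
  -> period-2 cycle (repeats step 5); tank 1 never drops to <=2
Tank 1 never reaches <=2 within 15 steps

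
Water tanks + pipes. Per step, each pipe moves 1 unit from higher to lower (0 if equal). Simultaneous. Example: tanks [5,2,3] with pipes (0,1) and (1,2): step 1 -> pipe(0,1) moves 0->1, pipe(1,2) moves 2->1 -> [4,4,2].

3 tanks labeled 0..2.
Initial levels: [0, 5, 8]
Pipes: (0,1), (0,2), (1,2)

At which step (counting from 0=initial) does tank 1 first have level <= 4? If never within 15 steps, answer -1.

Step 1: flows [1->0,2->0,2->1] -> levels [2 5 6]
Step 2: flows [1->0,2->0,2->1] -> levels [4 5 4]
Step 3: flows [1->0,0=2,1->2] -> levels [5 3 5]
Tank 1 first reaches <=4 at step 3

Answer: 3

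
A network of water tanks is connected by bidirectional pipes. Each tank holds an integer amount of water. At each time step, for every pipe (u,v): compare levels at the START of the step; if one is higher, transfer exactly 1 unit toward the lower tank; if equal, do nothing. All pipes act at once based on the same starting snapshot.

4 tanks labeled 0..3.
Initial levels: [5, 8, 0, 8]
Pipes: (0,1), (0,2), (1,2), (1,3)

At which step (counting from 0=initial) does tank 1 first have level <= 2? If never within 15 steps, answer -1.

Answer: -1

Derivation:
Step 1: flows [1->0,0->2,1->2,1=3] -> levels [5 6 2 8]
Step 2: flows [1->0,0->2,1->2,3->1] -> levels [5 5 4 7]
Step 3: flows [0=1,0->2,1->2,3->1] -> levels [4 5 6 6]
Step 4: flows [1->0,2->0,2->1,3->1] -> levels [6 6 4 5]
Step 5: flows [0=1,0->2,1->2,1->3] -> levels [5 4 6 6]
Step 6: flows [0->1,2->0,2->1,3->1] -> levels [5 7 4 5]
Step 7: flows [1->0,0->2,1->2,1->3] -> levels [5 4 6 6]
  -> period-2 cycle (repeats step 5); tank 1 never drops to <=2
Tank 1 never reaches <=2 within 15 steps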